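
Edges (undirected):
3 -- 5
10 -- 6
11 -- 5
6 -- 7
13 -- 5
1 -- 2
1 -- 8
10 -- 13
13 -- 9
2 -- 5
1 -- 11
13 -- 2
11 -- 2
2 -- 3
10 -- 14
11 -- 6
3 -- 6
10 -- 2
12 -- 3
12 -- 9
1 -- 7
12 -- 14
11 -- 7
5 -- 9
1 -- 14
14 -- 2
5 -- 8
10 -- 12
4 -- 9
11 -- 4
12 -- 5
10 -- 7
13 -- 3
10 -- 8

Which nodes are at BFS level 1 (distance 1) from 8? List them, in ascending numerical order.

Level 0: 8
Level 1: 1, 5, 10
Level 2: 2, 3, 6, 7, 9, 11, 12, 13, 14
Level 3: 4

1, 5, 10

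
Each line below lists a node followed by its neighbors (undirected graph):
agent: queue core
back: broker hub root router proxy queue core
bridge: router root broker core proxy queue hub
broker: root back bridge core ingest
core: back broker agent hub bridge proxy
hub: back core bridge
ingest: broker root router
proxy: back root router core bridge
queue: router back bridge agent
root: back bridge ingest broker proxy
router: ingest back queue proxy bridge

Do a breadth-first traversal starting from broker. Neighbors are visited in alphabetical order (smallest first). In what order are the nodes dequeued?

broker → back → bridge → core → ingest → root → hub → proxy → queue → router → agent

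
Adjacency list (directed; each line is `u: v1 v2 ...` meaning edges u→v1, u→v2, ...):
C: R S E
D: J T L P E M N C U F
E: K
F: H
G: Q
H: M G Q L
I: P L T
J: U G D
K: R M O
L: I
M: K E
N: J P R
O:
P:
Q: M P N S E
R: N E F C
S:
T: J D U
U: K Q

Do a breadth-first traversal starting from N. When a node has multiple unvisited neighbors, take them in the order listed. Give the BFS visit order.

N, J, P, R, U, G, D, E, F, C, K, Q, T, L, M, H, S, O, I

Visit N; enqueue J, P, R → queue [J, P, R]
Visit J; enqueue U, G, D → queue [P, R, U, G, D]
Visit P → queue [R, U, G, D]
Visit R; enqueue E, F, C → queue [U, G, D, E, F, C]
Visit U; enqueue K, Q → queue [G, D, E, F, C, K, Q]
Visit G → queue [D, E, F, C, K, Q]
Visit D; enqueue T, L, M → queue [E, F, C, K, Q, T, L, M]
Visit E → queue [F, C, K, Q, T, L, M]
Visit F; enqueue H → queue [C, K, Q, T, L, M, H]
Visit C; enqueue S → queue [K, Q, T, L, M, H, S]
Visit K; enqueue O → queue [Q, T, L, M, H, S, O]
Visit Q → queue [T, L, M, H, S, O]
Visit T → queue [L, M, H, S, O]
Visit L; enqueue I → queue [M, H, S, O, I]
Visit M → queue [H, S, O, I]
Visit H → queue [S, O, I]
Visit S → queue [O, I]
Visit O → queue [I]
Visit I → queue []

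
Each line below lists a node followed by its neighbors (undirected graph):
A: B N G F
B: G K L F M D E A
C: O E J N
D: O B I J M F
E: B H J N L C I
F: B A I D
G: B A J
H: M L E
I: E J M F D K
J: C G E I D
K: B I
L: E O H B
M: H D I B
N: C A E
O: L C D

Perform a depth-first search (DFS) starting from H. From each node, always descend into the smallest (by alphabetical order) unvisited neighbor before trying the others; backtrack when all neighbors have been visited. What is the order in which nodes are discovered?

Visit H
H → E
E → B
B → A
A → F
F → D
D → I
I → J
J → C
C → N
C → O
O → L
J → G
I → K
I → M

H, E, B, A, F, D, I, J, C, N, O, L, G, K, M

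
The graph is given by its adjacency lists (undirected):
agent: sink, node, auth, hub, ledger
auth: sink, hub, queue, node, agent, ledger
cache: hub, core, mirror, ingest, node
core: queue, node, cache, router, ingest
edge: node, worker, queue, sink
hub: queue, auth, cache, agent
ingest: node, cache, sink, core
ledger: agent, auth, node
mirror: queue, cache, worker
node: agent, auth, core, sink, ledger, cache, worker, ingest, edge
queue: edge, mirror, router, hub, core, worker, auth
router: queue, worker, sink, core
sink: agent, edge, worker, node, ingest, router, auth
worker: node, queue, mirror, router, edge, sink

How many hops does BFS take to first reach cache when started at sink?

Level 0: sink
Level 1: agent, auth, edge, ingest, node, router, worker
Level 2: cache, core, hub, ledger, mirror, queue
cache first appears at level 2.

2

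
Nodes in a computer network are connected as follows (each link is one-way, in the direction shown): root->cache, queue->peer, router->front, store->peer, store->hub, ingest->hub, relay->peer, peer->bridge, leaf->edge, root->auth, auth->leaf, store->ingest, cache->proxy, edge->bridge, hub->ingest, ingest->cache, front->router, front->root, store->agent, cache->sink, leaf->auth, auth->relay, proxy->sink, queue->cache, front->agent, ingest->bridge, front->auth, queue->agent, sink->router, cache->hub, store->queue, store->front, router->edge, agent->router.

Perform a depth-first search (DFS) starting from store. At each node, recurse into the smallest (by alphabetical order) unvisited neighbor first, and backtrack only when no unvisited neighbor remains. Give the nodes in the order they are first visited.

store, agent, router, edge, bridge, front, auth, leaf, relay, peer, root, cache, hub, ingest, proxy, sink, queue

Visit store
store → agent
agent → router
router → edge
edge → bridge
router → front
front → auth
auth → leaf
auth → relay
relay → peer
front → root
root → cache
cache → hub
hub → ingest
cache → proxy
proxy → sink
store → queue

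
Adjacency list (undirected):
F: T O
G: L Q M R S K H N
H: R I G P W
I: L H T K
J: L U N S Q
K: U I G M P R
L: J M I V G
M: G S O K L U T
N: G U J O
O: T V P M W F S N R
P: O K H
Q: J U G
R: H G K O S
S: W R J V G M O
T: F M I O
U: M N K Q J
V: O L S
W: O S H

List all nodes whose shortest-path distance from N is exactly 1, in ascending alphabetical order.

G, J, O, U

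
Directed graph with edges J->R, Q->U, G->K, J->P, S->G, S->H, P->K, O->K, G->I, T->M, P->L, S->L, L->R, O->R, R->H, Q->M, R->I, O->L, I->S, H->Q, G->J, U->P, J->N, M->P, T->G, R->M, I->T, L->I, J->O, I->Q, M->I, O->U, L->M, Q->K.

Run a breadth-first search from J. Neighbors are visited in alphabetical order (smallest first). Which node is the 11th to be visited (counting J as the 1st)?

M

Visit J; enqueue N, O, P, R → queue [N, O, P, R]
Visit N → queue [O, P, R]
Visit O; enqueue K, L, U → queue [P, R, K, L, U]
Visit P → queue [R, K, L, U]
Visit R; enqueue H, I, M → queue [K, L, U, H, I, M]
Visit K → queue [L, U, H, I, M]
Visit L → queue [U, H, I, M]
Visit U → queue [H, I, M]
Visit H; enqueue Q → queue [I, M, Q]
Visit I; enqueue S, T → queue [M, Q, S, T]
Visit M → queue [Q, S, T]
Visit Q → queue [S, T]
Visit S; enqueue G → queue [T, G]
Visit T → queue [G]
Visit G → queue []

Visit order: J, N, O, P, R, K, L, U, H, I, M, Q, S, T, G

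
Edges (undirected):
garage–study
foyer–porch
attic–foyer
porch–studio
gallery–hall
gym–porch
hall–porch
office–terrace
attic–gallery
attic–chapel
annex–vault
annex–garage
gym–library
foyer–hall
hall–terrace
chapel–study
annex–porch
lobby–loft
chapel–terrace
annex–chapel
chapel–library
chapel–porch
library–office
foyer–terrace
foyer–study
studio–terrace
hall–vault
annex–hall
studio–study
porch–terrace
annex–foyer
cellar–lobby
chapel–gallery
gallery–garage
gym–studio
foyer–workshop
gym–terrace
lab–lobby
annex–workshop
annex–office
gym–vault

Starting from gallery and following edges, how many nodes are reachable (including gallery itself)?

BFS from gallery visits: gallery, hall, garage, chapel, attic, vault, terrace, porch, foyer, annex, study, library, gym, studio, office, workshop
Reachable nodes: 16 of 20 total.

16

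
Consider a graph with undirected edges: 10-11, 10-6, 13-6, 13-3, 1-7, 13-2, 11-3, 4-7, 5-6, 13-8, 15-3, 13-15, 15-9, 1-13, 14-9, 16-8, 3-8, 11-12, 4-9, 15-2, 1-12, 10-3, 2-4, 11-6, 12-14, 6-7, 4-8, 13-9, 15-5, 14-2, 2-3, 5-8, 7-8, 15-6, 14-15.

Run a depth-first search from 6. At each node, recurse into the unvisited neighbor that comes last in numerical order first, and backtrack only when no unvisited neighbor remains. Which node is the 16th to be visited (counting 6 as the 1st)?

2

Visit 6
6 → 15
15 → 14
14 → 12
12 → 11
11 → 10
10 → 3
3 → 13
13 → 9
9 → 4
4 → 8
8 → 16
8 → 7
7 → 1
8 → 5
4 → 2

Visit order: 6, 15, 14, 12, 11, 10, 3, 13, 9, 4, 8, 16, 7, 1, 5, 2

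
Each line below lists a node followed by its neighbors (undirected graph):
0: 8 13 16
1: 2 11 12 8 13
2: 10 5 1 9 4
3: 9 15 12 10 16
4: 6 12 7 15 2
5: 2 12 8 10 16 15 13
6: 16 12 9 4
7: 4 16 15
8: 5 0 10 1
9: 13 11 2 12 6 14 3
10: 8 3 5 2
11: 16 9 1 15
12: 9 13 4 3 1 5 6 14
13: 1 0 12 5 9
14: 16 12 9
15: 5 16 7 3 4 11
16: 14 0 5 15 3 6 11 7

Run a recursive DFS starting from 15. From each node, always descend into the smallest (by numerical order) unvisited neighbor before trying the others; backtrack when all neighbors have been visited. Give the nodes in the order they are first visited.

15 -> 3 -> 9 -> 2 -> 1 -> 8 -> 0 -> 13 -> 5 -> 10 -> 12 -> 4 -> 6 -> 16 -> 7 -> 11 -> 14

Visit 15
15 → 3
3 → 9
9 → 2
2 → 1
1 → 8
8 → 0
0 → 13
13 → 5
5 → 10
5 → 12
12 → 4
4 → 6
6 → 16
16 → 7
16 → 11
16 → 14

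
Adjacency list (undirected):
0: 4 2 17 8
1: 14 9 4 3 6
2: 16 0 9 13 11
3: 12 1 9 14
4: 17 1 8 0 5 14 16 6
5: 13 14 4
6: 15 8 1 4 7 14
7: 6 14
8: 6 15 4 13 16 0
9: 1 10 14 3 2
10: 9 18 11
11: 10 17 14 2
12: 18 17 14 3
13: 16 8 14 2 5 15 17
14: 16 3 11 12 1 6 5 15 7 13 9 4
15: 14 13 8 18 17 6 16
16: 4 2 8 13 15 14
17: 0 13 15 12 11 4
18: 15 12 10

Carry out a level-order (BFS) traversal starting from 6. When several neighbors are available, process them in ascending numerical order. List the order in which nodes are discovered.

Visit 6; enqueue 1, 4, 7, 8, 14, 15 → queue [1, 4, 7, 8, 14, 15]
Visit 1; enqueue 3, 9 → queue [4, 7, 8, 14, 15, 3, 9]
Visit 4; enqueue 0, 5, 16, 17 → queue [7, 8, 14, 15, 3, 9, 0, 5, 16, 17]
Visit 7 → queue [8, 14, 15, 3, 9, 0, 5, 16, 17]
Visit 8; enqueue 13 → queue [14, 15, 3, 9, 0, 5, 16, 17, 13]
Visit 14; enqueue 11, 12 → queue [15, 3, 9, 0, 5, 16, 17, 13, 11, 12]
Visit 15; enqueue 18 → queue [3, 9, 0, 5, 16, 17, 13, 11, 12, 18]
Visit 3 → queue [9, 0, 5, 16, 17, 13, 11, 12, 18]
Visit 9; enqueue 2, 10 → queue [0, 5, 16, 17, 13, 11, 12, 18, 2, 10]
Visit 0 → queue [5, 16, 17, 13, 11, 12, 18, 2, 10]
Visit 5 → queue [16, 17, 13, 11, 12, 18, 2, 10]
Visit 16 → queue [17, 13, 11, 12, 18, 2, 10]
Visit 17 → queue [13, 11, 12, 18, 2, 10]
Visit 13 → queue [11, 12, 18, 2, 10]
Visit 11 → queue [12, 18, 2, 10]
Visit 12 → queue [18, 2, 10]
Visit 18 → queue [2, 10]
Visit 2 → queue [10]
Visit 10 → queue []

6 1 4 7 8 14 15 3 9 0 5 16 17 13 11 12 18 2 10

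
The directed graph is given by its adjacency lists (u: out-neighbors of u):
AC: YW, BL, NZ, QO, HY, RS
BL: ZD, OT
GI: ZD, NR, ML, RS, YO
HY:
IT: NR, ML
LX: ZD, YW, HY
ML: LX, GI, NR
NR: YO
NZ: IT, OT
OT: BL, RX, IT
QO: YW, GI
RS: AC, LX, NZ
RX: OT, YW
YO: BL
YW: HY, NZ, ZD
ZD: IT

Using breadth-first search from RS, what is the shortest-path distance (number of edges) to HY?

2

Level 0: RS
Level 1: AC, LX, NZ
Level 2: BL, HY, IT, OT, QO, YW, ZD
Level 3: GI, ML, NR, RX
Level 4: YO
HY first appears at level 2.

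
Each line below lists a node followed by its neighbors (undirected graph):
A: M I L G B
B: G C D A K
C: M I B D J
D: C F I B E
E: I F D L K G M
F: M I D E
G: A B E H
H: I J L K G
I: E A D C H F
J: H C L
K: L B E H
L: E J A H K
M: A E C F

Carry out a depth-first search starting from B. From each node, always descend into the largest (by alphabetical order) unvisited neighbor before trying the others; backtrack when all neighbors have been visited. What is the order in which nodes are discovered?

Visit B
B → K
K → L
L → J
J → H
H → I
I → F
F → M
M → E
E → G
G → A
E → D
D → C

B -> K -> L -> J -> H -> I -> F -> M -> E -> G -> A -> D -> C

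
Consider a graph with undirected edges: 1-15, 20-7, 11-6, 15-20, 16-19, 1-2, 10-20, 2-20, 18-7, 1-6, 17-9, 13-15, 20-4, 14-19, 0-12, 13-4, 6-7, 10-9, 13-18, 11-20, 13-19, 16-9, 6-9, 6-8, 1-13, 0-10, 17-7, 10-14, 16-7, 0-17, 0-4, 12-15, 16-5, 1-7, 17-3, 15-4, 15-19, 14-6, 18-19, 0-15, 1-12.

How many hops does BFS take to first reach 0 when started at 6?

3

Level 0: 6
Level 1: 1, 7, 8, 9, 11, 14
Level 2: 2, 10, 12, 13, 15, 16, 17, 18, 19, 20
Level 3: 0, 3, 4, 5
0 first appears at level 3.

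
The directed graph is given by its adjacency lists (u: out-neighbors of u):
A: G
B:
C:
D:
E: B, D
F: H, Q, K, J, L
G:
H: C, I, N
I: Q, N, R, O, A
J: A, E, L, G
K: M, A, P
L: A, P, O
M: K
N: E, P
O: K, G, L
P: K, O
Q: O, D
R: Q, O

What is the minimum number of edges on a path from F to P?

Level 0: F
Level 1: H, J, K, L, Q
Level 2: A, C, D, E, G, I, M, N, O, P
Level 3: B, R
P first appears at level 2.

2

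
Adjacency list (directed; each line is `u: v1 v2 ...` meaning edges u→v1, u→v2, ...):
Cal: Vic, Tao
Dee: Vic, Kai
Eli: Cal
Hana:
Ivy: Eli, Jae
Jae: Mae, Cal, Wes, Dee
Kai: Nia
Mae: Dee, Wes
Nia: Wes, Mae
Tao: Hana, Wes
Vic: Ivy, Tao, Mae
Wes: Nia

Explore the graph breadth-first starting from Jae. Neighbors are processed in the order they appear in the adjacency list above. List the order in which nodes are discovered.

Jae, Mae, Cal, Wes, Dee, Vic, Tao, Nia, Kai, Ivy, Hana, Eli

Visit Jae; enqueue Mae, Cal, Wes, Dee → queue [Mae, Cal, Wes, Dee]
Visit Mae → queue [Cal, Wes, Dee]
Visit Cal; enqueue Vic, Tao → queue [Wes, Dee, Vic, Tao]
Visit Wes; enqueue Nia → queue [Dee, Vic, Tao, Nia]
Visit Dee; enqueue Kai → queue [Vic, Tao, Nia, Kai]
Visit Vic; enqueue Ivy → queue [Tao, Nia, Kai, Ivy]
Visit Tao; enqueue Hana → queue [Nia, Kai, Ivy, Hana]
Visit Nia → queue [Kai, Ivy, Hana]
Visit Kai → queue [Ivy, Hana]
Visit Ivy; enqueue Eli → queue [Hana, Eli]
Visit Hana → queue [Eli]
Visit Eli → queue []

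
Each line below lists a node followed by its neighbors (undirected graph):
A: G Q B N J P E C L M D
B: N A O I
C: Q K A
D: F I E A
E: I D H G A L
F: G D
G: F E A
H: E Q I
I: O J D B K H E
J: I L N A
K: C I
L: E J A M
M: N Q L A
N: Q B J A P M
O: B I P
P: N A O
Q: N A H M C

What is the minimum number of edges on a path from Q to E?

2

Level 0: Q
Level 1: A, C, H, M, N
Level 2: B, D, E, G, I, J, K, L, P
Level 3: F, O
E first appears at level 2.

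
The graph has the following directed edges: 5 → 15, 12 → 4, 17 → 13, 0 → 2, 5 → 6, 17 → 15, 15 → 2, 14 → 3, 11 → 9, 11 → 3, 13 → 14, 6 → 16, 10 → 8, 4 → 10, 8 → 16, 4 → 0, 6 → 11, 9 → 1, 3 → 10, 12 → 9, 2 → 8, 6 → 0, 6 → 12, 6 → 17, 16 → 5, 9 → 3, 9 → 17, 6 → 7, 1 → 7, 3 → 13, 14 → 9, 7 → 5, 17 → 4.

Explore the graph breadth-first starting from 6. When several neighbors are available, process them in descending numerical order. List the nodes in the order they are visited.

Visit 6; enqueue 17, 16, 12, 11, 7, 0 → queue [17, 16, 12, 11, 7, 0]
Visit 17; enqueue 15, 13, 4 → queue [16, 12, 11, 7, 0, 15, 13, 4]
Visit 16; enqueue 5 → queue [12, 11, 7, 0, 15, 13, 4, 5]
Visit 12; enqueue 9 → queue [11, 7, 0, 15, 13, 4, 5, 9]
Visit 11; enqueue 3 → queue [7, 0, 15, 13, 4, 5, 9, 3]
Visit 7 → queue [0, 15, 13, 4, 5, 9, 3]
Visit 0; enqueue 2 → queue [15, 13, 4, 5, 9, 3, 2]
Visit 15 → queue [13, 4, 5, 9, 3, 2]
Visit 13; enqueue 14 → queue [4, 5, 9, 3, 2, 14]
Visit 4; enqueue 10 → queue [5, 9, 3, 2, 14, 10]
Visit 5 → queue [9, 3, 2, 14, 10]
Visit 9; enqueue 1 → queue [3, 2, 14, 10, 1]
Visit 3 → queue [2, 14, 10, 1]
Visit 2; enqueue 8 → queue [14, 10, 1, 8]
Visit 14 → queue [10, 1, 8]
Visit 10 → queue [1, 8]
Visit 1 → queue [8]
Visit 8 → queue []

6 17 16 12 11 7 0 15 13 4 5 9 3 2 14 10 1 8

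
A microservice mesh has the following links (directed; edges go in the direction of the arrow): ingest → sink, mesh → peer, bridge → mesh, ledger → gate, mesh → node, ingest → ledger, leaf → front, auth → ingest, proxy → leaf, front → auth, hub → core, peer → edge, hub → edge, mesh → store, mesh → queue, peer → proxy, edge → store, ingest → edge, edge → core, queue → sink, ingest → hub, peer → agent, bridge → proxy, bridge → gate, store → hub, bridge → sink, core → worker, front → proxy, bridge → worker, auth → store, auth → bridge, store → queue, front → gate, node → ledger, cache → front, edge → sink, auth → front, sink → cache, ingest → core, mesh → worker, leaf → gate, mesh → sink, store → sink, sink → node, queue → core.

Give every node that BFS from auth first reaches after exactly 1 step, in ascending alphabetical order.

bridge, front, ingest, store

Level 0: auth
Level 1: bridge, front, ingest, store
Level 2: core, edge, gate, hub, ledger, mesh, proxy, queue, sink, worker
Level 3: cache, leaf, node, peer
Level 4: agent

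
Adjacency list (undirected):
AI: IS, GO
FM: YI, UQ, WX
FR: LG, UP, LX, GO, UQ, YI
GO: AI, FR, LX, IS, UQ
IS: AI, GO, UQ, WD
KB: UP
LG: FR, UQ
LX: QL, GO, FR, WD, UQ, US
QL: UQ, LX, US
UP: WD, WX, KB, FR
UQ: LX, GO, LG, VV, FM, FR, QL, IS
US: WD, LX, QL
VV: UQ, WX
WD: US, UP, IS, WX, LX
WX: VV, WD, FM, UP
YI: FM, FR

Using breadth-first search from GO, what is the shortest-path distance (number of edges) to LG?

2

Level 0: GO
Level 1: AI, FR, IS, LX, UQ
Level 2: FM, LG, QL, UP, US, VV, WD, YI
Level 3: KB, WX
LG first appears at level 2.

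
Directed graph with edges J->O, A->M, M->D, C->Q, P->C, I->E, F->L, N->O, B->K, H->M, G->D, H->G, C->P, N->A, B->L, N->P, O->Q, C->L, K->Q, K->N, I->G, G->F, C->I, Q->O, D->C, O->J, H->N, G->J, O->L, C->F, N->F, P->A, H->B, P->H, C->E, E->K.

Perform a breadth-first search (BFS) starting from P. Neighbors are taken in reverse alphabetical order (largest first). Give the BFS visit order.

P -> H -> C -> A -> N -> M -> G -> B -> Q -> L -> I -> F -> E -> O -> D -> J -> K

Visit P; enqueue H, C, A → queue [H, C, A]
Visit H; enqueue N, M, G, B → queue [C, A, N, M, G, B]
Visit C; enqueue Q, L, I, F, E → queue [A, N, M, G, B, Q, L, I, F, E]
Visit A → queue [N, M, G, B, Q, L, I, F, E]
Visit N; enqueue O → queue [M, G, B, Q, L, I, F, E, O]
Visit M; enqueue D → queue [G, B, Q, L, I, F, E, O, D]
Visit G; enqueue J → queue [B, Q, L, I, F, E, O, D, J]
Visit B; enqueue K → queue [Q, L, I, F, E, O, D, J, K]
Visit Q → queue [L, I, F, E, O, D, J, K]
Visit L → queue [I, F, E, O, D, J, K]
Visit I → queue [F, E, O, D, J, K]
Visit F → queue [E, O, D, J, K]
Visit E → queue [O, D, J, K]
Visit O → queue [D, J, K]
Visit D → queue [J, K]
Visit J → queue [K]
Visit K → queue []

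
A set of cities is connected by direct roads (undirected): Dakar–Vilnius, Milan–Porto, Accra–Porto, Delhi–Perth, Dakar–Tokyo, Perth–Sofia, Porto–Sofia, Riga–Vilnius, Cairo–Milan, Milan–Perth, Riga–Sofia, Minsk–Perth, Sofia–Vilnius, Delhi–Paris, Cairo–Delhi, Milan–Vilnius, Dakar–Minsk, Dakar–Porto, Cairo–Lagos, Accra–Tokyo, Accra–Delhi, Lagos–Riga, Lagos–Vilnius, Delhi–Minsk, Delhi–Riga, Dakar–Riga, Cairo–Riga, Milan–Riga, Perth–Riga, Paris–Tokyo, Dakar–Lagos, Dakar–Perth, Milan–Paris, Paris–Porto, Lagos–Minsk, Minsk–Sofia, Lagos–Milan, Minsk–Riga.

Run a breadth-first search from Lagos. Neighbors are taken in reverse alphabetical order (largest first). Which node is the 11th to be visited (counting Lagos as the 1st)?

Visit Lagos; enqueue Vilnius, Riga, Minsk, Milan, Dakar, Cairo → queue [Vilnius, Riga, Minsk, Milan, Dakar, Cairo]
Visit Vilnius; enqueue Sofia → queue [Riga, Minsk, Milan, Dakar, Cairo, Sofia]
Visit Riga; enqueue Perth, Delhi → queue [Minsk, Milan, Dakar, Cairo, Sofia, Perth, Delhi]
Visit Minsk → queue [Milan, Dakar, Cairo, Sofia, Perth, Delhi]
Visit Milan; enqueue Porto, Paris → queue [Dakar, Cairo, Sofia, Perth, Delhi, Porto, Paris]
Visit Dakar; enqueue Tokyo → queue [Cairo, Sofia, Perth, Delhi, Porto, Paris, Tokyo]
Visit Cairo → queue [Sofia, Perth, Delhi, Porto, Paris, Tokyo]
Visit Sofia → queue [Perth, Delhi, Porto, Paris, Tokyo]
Visit Perth → queue [Delhi, Porto, Paris, Tokyo]
Visit Delhi; enqueue Accra → queue [Porto, Paris, Tokyo, Accra]
Visit Porto → queue [Paris, Tokyo, Accra]
Visit Paris → queue [Tokyo, Accra]
Visit Tokyo → queue [Accra]
Visit Accra → queue []

Visit order: Lagos, Vilnius, Riga, Minsk, Milan, Dakar, Cairo, Sofia, Perth, Delhi, Porto, Paris, Tokyo, Accra

Porto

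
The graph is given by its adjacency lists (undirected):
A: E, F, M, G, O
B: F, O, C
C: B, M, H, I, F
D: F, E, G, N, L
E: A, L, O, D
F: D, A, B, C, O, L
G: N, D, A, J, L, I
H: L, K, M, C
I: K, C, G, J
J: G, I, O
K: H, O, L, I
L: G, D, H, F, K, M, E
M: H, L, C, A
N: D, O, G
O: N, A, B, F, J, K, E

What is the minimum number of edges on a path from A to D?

Level 0: A
Level 1: E, F, G, M, O
Level 2: B, C, D, H, I, J, K, L, N
D first appears at level 2.

2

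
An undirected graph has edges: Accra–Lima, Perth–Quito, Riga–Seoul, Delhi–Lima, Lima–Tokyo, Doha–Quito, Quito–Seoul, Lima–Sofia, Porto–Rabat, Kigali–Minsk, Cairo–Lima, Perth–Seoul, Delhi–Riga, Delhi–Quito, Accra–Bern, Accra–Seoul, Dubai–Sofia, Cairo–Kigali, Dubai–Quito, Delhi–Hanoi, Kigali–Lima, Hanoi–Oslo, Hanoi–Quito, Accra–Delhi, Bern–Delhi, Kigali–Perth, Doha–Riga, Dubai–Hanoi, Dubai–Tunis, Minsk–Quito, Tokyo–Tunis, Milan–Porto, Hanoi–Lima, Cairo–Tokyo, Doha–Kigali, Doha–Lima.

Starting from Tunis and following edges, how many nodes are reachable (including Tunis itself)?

18

BFS from Tunis visits: Tunis, Tokyo, Dubai, Lima, Cairo, Sofia, Quito, Hanoi, Kigali, Doha, Delhi, Accra, Seoul, Perth, Minsk, Oslo, Riga, Bern
Reachable nodes: 18 of 21 total.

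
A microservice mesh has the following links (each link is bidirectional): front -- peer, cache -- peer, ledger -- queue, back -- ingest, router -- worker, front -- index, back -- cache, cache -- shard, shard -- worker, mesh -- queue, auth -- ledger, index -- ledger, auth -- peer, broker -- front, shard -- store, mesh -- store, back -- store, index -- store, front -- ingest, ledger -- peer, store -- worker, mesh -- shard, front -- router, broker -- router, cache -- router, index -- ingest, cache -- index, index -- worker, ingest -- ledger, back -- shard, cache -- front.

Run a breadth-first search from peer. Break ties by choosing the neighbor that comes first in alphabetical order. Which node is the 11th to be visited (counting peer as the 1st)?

Visit peer; enqueue auth, cache, front, ledger → queue [auth, cache, front, ledger]
Visit auth → queue [cache, front, ledger]
Visit cache; enqueue back, index, router, shard → queue [front, ledger, back, index, router, shard]
Visit front; enqueue broker, ingest → queue [ledger, back, index, router, shard, broker, ingest]
Visit ledger; enqueue queue → queue [back, index, router, shard, broker, ingest, queue]
Visit back; enqueue store → queue [index, router, shard, broker, ingest, queue, store]
Visit index; enqueue worker → queue [router, shard, broker, ingest, queue, store, worker]
Visit router → queue [shard, broker, ingest, queue, store, worker]
Visit shard; enqueue mesh → queue [broker, ingest, queue, store, worker, mesh]
Visit broker → queue [ingest, queue, store, worker, mesh]
Visit ingest → queue [queue, store, worker, mesh]
Visit queue → queue [store, worker, mesh]
Visit store → queue [worker, mesh]
Visit worker → queue [mesh]
Visit mesh → queue []

Visit order: peer, auth, cache, front, ledger, back, index, router, shard, broker, ingest, queue, store, worker, mesh

ingest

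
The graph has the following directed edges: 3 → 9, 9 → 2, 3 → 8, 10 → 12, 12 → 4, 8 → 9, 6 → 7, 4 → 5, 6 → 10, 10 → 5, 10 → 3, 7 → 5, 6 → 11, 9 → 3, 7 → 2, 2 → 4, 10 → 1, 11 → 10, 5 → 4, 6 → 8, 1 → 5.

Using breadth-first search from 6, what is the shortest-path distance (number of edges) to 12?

2

Level 0: 6
Level 1: 7, 8, 10, 11
Level 2: 1, 2, 3, 5, 9, 12
Level 3: 4
12 first appears at level 2.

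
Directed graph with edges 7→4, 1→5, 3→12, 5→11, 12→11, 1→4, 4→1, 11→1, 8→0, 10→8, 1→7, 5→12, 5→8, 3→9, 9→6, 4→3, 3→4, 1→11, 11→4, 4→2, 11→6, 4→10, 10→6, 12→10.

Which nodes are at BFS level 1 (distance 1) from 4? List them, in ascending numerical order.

1, 2, 3, 10

Level 0: 4
Level 1: 1, 2, 3, 10
Level 2: 5, 6, 7, 8, 9, 11, 12
Level 3: 0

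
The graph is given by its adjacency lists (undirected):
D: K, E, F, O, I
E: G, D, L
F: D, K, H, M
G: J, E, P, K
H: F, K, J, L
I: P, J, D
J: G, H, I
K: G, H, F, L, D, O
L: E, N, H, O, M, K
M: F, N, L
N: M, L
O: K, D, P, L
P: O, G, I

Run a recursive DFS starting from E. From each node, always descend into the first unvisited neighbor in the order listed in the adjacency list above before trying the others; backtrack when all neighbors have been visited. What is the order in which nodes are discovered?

Visit E
E → G
G → J
J → H
H → F
F → D
D → K
K → L
L → N
N → M
L → O
O → P
P → I

E, G, J, H, F, D, K, L, N, M, O, P, I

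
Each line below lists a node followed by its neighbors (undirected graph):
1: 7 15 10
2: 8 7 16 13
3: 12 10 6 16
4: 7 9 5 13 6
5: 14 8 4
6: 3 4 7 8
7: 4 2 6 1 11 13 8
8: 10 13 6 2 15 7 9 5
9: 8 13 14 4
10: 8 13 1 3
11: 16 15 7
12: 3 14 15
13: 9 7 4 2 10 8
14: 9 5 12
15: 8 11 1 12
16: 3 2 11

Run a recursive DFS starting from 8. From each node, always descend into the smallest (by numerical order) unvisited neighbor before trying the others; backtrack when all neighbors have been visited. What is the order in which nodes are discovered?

8, 2, 7, 1, 10, 3, 6, 4, 5, 14, 9, 13, 12, 15, 11, 16

Visit 8
8 → 2
2 → 7
7 → 1
1 → 10
10 → 3
3 → 6
6 → 4
4 → 5
5 → 14
14 → 9
9 → 13
14 → 12
12 → 15
15 → 11
11 → 16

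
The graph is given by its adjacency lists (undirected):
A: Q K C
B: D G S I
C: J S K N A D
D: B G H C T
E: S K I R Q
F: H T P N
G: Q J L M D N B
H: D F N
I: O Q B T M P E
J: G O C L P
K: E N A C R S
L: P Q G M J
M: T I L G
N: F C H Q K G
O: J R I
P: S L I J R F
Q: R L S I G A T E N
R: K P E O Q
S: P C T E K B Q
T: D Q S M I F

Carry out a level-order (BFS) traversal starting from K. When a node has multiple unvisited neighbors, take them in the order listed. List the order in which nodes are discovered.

Visit K; enqueue E, N, A, C, R, S → queue [E, N, A, C, R, S]
Visit E; enqueue I, Q → queue [N, A, C, R, S, I, Q]
Visit N; enqueue F, H, G → queue [A, C, R, S, I, Q, F, H, G]
Visit A → queue [C, R, S, I, Q, F, H, G]
Visit C; enqueue J, D → queue [R, S, I, Q, F, H, G, J, D]
Visit R; enqueue P, O → queue [S, I, Q, F, H, G, J, D, P, O]
Visit S; enqueue T, B → queue [I, Q, F, H, G, J, D, P, O, T, B]
Visit I; enqueue M → queue [Q, F, H, G, J, D, P, O, T, B, M]
Visit Q; enqueue L → queue [F, H, G, J, D, P, O, T, B, M, L]
Visit F → queue [H, G, J, D, P, O, T, B, M, L]
Visit H → queue [G, J, D, P, O, T, B, M, L]
Visit G → queue [J, D, P, O, T, B, M, L]
Visit J → queue [D, P, O, T, B, M, L]
Visit D → queue [P, O, T, B, M, L]
Visit P → queue [O, T, B, M, L]
Visit O → queue [T, B, M, L]
Visit T → queue [B, M, L]
Visit B → queue [M, L]
Visit M → queue [L]
Visit L → queue []

K -> E -> N -> A -> C -> R -> S -> I -> Q -> F -> H -> G -> J -> D -> P -> O -> T -> B -> M -> L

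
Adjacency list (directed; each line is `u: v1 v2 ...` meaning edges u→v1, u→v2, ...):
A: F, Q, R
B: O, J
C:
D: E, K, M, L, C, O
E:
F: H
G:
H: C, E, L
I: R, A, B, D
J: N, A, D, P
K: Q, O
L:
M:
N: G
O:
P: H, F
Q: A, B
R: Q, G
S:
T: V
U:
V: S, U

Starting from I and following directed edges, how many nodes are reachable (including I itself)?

18

BFS from I visits: I, R, D, B, A, Q, G, O, M, L, K, E, C, J, F, P, N, H
Reachable nodes: 18 of 22 total.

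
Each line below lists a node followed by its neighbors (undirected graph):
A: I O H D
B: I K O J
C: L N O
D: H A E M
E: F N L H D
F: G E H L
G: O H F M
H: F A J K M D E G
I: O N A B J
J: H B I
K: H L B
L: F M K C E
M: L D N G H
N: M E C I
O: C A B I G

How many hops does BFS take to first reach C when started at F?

2

Level 0: F
Level 1: E, G, H, L
Level 2: A, C, D, J, K, M, N, O
Level 3: B, I
C first appears at level 2.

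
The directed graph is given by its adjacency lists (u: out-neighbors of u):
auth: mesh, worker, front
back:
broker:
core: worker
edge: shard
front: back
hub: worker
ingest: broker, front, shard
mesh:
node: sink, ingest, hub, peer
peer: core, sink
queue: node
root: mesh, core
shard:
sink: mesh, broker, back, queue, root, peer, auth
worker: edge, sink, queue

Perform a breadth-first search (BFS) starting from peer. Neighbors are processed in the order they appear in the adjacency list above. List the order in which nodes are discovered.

Visit peer; enqueue core, sink → queue [core, sink]
Visit core; enqueue worker → queue [sink, worker]
Visit sink; enqueue mesh, broker, back, queue, root, auth → queue [worker, mesh, broker, back, queue, root, auth]
Visit worker; enqueue edge → queue [mesh, broker, back, queue, root, auth, edge]
Visit mesh → queue [broker, back, queue, root, auth, edge]
Visit broker → queue [back, queue, root, auth, edge]
Visit back → queue [queue, root, auth, edge]
Visit queue; enqueue node → queue [root, auth, edge, node]
Visit root → queue [auth, edge, node]
Visit auth; enqueue front → queue [edge, node, front]
Visit edge; enqueue shard → queue [node, front, shard]
Visit node; enqueue ingest, hub → queue [front, shard, ingest, hub]
Visit front → queue [shard, ingest, hub]
Visit shard → queue [ingest, hub]
Visit ingest → queue [hub]
Visit hub → queue []

peer → core → sink → worker → mesh → broker → back → queue → root → auth → edge → node → front → shard → ingest → hub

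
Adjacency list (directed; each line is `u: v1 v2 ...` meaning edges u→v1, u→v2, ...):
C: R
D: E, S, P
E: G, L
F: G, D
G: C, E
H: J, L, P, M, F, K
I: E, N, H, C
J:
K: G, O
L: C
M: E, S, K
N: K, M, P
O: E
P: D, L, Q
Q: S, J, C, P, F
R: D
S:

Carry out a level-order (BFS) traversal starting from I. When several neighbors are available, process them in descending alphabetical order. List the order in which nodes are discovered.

I -> N -> H -> E -> C -> P -> M -> K -> L -> J -> F -> G -> R -> Q -> D -> S -> O

Visit I; enqueue N, H, E, C → queue [N, H, E, C]
Visit N; enqueue P, M, K → queue [H, E, C, P, M, K]
Visit H; enqueue L, J, F → queue [E, C, P, M, K, L, J, F]
Visit E; enqueue G → queue [C, P, M, K, L, J, F, G]
Visit C; enqueue R → queue [P, M, K, L, J, F, G, R]
Visit P; enqueue Q, D → queue [M, K, L, J, F, G, R, Q, D]
Visit M; enqueue S → queue [K, L, J, F, G, R, Q, D, S]
Visit K; enqueue O → queue [L, J, F, G, R, Q, D, S, O]
Visit L → queue [J, F, G, R, Q, D, S, O]
Visit J → queue [F, G, R, Q, D, S, O]
Visit F → queue [G, R, Q, D, S, O]
Visit G → queue [R, Q, D, S, O]
Visit R → queue [Q, D, S, O]
Visit Q → queue [D, S, O]
Visit D → queue [S, O]
Visit S → queue [O]
Visit O → queue []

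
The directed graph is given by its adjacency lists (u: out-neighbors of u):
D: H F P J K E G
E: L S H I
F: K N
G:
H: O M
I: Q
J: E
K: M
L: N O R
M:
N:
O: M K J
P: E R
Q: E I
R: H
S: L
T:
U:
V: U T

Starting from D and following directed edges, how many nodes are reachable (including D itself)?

BFS from D visits: D, P, K, J, H, G, F, E, R, M, O, N, S, L, I, Q
Reachable nodes: 16 of 19 total.

16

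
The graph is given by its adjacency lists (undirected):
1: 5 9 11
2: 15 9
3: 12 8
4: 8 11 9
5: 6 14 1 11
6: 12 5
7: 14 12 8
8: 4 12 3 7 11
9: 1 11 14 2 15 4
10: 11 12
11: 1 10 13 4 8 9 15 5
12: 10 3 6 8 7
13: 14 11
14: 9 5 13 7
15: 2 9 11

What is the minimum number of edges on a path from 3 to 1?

Level 0: 3
Level 1: 8, 12
Level 2: 4, 6, 7, 10, 11
Level 3: 1, 5, 9, 13, 14, 15
Level 4: 2
1 first appears at level 3.

3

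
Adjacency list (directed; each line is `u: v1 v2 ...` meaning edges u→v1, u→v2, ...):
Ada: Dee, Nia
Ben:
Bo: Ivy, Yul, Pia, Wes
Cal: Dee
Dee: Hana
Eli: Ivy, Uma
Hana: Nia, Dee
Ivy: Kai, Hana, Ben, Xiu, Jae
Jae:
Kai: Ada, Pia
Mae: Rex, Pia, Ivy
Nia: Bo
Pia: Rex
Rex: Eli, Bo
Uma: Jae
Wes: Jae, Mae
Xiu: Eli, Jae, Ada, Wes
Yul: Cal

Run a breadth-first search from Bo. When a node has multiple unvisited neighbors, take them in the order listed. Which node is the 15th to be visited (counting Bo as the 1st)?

Visit Bo; enqueue Ivy, Yul, Pia, Wes → queue [Ivy, Yul, Pia, Wes]
Visit Ivy; enqueue Kai, Hana, Ben, Xiu, Jae → queue [Yul, Pia, Wes, Kai, Hana, Ben, Xiu, Jae]
Visit Yul; enqueue Cal → queue [Pia, Wes, Kai, Hana, Ben, Xiu, Jae, Cal]
Visit Pia; enqueue Rex → queue [Wes, Kai, Hana, Ben, Xiu, Jae, Cal, Rex]
Visit Wes; enqueue Mae → queue [Kai, Hana, Ben, Xiu, Jae, Cal, Rex, Mae]
Visit Kai; enqueue Ada → queue [Hana, Ben, Xiu, Jae, Cal, Rex, Mae, Ada]
Visit Hana; enqueue Nia, Dee → queue [Ben, Xiu, Jae, Cal, Rex, Mae, Ada, Nia, Dee]
Visit Ben → queue [Xiu, Jae, Cal, Rex, Mae, Ada, Nia, Dee]
Visit Xiu; enqueue Eli → queue [Jae, Cal, Rex, Mae, Ada, Nia, Dee, Eli]
Visit Jae → queue [Cal, Rex, Mae, Ada, Nia, Dee, Eli]
Visit Cal → queue [Rex, Mae, Ada, Nia, Dee, Eli]
Visit Rex → queue [Mae, Ada, Nia, Dee, Eli]
Visit Mae → queue [Ada, Nia, Dee, Eli]
Visit Ada → queue [Nia, Dee, Eli]
Visit Nia → queue [Dee, Eli]
Visit Dee → queue [Eli]
Visit Eli; enqueue Uma → queue [Uma]
Visit Uma → queue []

Visit order: Bo, Ivy, Yul, Pia, Wes, Kai, Hana, Ben, Xiu, Jae, Cal, Rex, Mae, Ada, Nia, Dee, Eli, Uma

Nia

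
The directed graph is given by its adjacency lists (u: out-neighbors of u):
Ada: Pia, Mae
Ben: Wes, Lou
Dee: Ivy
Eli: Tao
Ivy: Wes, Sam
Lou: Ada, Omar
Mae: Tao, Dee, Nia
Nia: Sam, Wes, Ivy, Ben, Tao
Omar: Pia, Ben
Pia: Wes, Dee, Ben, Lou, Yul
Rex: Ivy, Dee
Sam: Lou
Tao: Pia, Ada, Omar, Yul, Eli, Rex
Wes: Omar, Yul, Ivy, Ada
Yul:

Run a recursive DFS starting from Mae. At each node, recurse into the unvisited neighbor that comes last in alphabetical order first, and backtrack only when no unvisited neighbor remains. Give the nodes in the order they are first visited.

Visit Mae
Mae → Tao
Tao → Yul
Tao → Rex
Rex → Ivy
Ivy → Wes
Wes → Omar
Omar → Pia
Pia → Lou
Lou → Ada
Pia → Dee
Pia → Ben
Ivy → Sam
Tao → Eli
Mae → Nia

Mae, Tao, Yul, Rex, Ivy, Wes, Omar, Pia, Lou, Ada, Dee, Ben, Sam, Eli, Nia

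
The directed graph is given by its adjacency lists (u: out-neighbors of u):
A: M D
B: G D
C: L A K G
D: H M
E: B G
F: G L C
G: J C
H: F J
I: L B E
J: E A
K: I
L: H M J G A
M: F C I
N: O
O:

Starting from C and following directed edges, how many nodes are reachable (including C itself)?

13

BFS from C visits: C, A, G, K, L, D, M, J, I, H, F, E, B
Reachable nodes: 13 of 15 total.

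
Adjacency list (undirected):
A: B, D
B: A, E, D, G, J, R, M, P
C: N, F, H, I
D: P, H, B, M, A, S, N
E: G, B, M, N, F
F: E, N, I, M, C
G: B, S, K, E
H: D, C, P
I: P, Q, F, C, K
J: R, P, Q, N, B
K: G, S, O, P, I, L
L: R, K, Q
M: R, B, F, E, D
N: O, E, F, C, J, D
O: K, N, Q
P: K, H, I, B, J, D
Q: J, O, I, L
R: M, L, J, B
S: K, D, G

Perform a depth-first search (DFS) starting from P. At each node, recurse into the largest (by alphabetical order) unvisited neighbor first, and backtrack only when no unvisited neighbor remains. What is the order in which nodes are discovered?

Visit P
P → K
K → S
S → G
G → E
E → N
N → O
O → Q
Q → L
L → R
R → M
M → F
F → I
I → C
C → H
H → D
D → B
B → J
B → A

P K S G E N O Q L R M F I C H D B J A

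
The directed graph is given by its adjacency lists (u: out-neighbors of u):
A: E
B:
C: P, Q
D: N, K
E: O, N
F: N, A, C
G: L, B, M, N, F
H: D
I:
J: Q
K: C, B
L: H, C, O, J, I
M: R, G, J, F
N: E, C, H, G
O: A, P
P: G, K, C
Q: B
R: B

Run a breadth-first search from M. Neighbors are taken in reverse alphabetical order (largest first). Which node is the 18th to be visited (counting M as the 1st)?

K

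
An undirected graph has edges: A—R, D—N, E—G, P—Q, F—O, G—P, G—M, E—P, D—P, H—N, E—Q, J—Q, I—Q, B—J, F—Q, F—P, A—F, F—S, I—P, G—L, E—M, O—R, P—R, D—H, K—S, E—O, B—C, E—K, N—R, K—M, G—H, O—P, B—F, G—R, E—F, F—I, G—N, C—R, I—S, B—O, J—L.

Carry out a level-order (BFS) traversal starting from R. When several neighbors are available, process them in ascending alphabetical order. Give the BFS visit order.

Visit R; enqueue A, C, G, N, O, P → queue [A, C, G, N, O, P]
Visit A; enqueue F → queue [C, G, N, O, P, F]
Visit C; enqueue B → queue [G, N, O, P, F, B]
Visit G; enqueue E, H, L, M → queue [N, O, P, F, B, E, H, L, M]
Visit N; enqueue D → queue [O, P, F, B, E, H, L, M, D]
Visit O → queue [P, F, B, E, H, L, M, D]
Visit P; enqueue I, Q → queue [F, B, E, H, L, M, D, I, Q]
Visit F; enqueue S → queue [B, E, H, L, M, D, I, Q, S]
Visit B; enqueue J → queue [E, H, L, M, D, I, Q, S, J]
Visit E; enqueue K → queue [H, L, M, D, I, Q, S, J, K]
Visit H → queue [L, M, D, I, Q, S, J, K]
Visit L → queue [M, D, I, Q, S, J, K]
Visit M → queue [D, I, Q, S, J, K]
Visit D → queue [I, Q, S, J, K]
Visit I → queue [Q, S, J, K]
Visit Q → queue [S, J, K]
Visit S → queue [J, K]
Visit J → queue [K]
Visit K → queue []

R A C G N O P F B E H L M D I Q S J K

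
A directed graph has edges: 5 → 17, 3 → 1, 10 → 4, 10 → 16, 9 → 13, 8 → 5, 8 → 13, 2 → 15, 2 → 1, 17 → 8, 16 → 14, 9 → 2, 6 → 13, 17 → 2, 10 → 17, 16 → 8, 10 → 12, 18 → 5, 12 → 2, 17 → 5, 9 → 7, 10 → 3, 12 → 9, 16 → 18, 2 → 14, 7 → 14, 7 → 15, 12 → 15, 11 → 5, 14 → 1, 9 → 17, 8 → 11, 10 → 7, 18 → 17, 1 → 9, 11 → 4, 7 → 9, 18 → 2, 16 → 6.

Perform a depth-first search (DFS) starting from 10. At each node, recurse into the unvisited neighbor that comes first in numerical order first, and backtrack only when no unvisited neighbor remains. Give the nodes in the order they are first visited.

10, 3, 1, 9, 2, 14, 15, 7, 13, 17, 5, 8, 11, 4, 12, 16, 6, 18

Visit 10
10 → 3
3 → 1
1 → 9
9 → 2
2 → 14
2 → 15
9 → 7
9 → 13
9 → 17
17 → 5
17 → 8
8 → 11
11 → 4
10 → 12
10 → 16
16 → 6
16 → 18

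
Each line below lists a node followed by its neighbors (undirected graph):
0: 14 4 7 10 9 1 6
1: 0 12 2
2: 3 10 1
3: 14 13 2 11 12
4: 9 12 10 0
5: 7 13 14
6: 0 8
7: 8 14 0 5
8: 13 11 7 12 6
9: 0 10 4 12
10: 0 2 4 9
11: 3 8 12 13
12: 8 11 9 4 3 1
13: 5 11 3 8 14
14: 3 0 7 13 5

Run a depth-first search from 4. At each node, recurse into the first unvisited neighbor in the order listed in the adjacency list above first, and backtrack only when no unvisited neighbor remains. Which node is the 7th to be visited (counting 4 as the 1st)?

5

Visit 4
4 → 9
9 → 0
0 → 14
14 → 3
3 → 13
13 → 5
5 → 7
7 → 8
8 → 11
11 → 12
12 → 1
1 → 2
2 → 10
8 → 6

Visit order: 4, 9, 0, 14, 3, 13, 5, 7, 8, 11, 12, 1, 2, 10, 6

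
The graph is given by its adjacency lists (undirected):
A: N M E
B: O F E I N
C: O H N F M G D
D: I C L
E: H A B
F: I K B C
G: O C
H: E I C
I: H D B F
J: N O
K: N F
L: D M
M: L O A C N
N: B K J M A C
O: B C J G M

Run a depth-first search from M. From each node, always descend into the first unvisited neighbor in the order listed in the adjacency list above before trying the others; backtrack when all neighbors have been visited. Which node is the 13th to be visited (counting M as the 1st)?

Visit M
M → L
L → D
D → I
I → H
H → E
E → A
A → N
N → B
B → O
O → C
C → F
F → K
C → G
O → J

Visit order: M, L, D, I, H, E, A, N, B, O, C, F, K, G, J

K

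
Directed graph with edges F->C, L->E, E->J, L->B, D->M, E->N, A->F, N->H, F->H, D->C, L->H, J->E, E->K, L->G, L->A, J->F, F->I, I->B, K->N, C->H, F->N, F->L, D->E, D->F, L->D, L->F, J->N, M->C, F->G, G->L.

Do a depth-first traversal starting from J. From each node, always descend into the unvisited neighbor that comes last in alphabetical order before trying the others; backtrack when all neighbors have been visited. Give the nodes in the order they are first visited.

J, N, H, F, L, G, E, K, D, M, C, B, A, I

Visit J
J → N
N → H
J → F
F → L
L → G
L → E
E → K
L → D
D → M
M → C
L → B
L → A
F → I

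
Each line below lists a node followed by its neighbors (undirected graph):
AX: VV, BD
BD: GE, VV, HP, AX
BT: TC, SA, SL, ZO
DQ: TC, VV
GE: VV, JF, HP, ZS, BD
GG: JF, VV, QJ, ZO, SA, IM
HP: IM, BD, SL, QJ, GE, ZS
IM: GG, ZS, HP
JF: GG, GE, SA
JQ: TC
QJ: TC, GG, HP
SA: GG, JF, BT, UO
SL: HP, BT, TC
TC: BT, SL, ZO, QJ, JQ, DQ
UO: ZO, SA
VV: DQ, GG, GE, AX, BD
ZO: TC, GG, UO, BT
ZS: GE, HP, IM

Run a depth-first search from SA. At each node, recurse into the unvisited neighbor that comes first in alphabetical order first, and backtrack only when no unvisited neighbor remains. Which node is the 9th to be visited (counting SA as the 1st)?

TC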